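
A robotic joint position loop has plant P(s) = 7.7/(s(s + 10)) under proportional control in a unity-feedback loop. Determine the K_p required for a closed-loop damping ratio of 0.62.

Closed-loop characteristic equation: s² + 10s + K_p·7.7 = 0.
So ω_n = √(7.7K_p) and 2ζω_n = 10, giving ζ = 10/(2√(7.7K_p)).
Setting ζ = 0.62: √(7.7K_p) = 10/(2·0.62) = 8.065, so K_p = 65.04/7.7 = 8.45.

K_p = 8.45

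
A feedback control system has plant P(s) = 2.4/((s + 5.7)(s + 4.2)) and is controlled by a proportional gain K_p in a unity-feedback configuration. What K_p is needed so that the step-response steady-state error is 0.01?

For a type-0 loop with proportional control, e_ss = 1/(1 + K_p·P(0)).
P(0) = 0.1003. Require 1/(1 + K_p·0.1003) = 0.01, so 1 + 0.1003·K_p = 100.
K_p = (100 − 1)/0.1003 = 988.

K_p = 988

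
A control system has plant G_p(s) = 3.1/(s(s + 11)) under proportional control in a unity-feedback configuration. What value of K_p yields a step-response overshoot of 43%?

K_p = 145

From %OS = 100·exp(−πζ/√(1−ζ²)) = 43%, ζ = −ln(0.43)/√(π²+ln²(0.43)) = 0.2594.
Characteristic equation s² + 11s + 3.1K_p = 0 gives ζ = 11/(2√(3.1K_p)).
Setting ζ = 0.2594: √(3.1K_p) = 11/(2·0.2594) = 21.2, so K_p = 449.4/3.1 = 145.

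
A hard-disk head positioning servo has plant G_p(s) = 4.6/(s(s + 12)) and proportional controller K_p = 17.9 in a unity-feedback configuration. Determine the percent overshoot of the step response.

From 1 + K_pG_p(s) = 0: s² + 12s + 82.34 = 0 ⇒ ω_n = 9.074, ζ = 0.6612.
%OS = 100·exp(−πζ/√(1−ζ²)) = 100·exp(−π·0.6612/√0.5628) = 6.27%.

6.27%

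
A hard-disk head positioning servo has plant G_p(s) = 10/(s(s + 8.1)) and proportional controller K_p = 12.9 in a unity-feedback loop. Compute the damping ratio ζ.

ζ = 0.357

With unity feedback the closed-loop characteristic equation is s² + 8.1s + 12.9·10 = s² + 8.1s + 129 = 0.
Matching s² + 2ζω_n s + ω_n²: ω_n = √129 = 11.36 rad/s and 2ζω_n = 8.1, so ζ = 8.1/(2·11.36) = 0.357.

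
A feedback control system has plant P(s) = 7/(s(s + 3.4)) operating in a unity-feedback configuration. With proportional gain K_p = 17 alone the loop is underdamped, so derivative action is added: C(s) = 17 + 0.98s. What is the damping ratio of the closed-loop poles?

ζ = 0.47

Forward path: (17 + 0.98s)·7/(s(s+3.4)). The closed-loop characteristic equation is s² + (3.4 + 7·0.98)s + 7·17 = 0.
That is s² + 10.26s + 119 = 0, so ω_n = 10.91 rad/s and ζ = 10.26/(2·10.91) = 0.4703.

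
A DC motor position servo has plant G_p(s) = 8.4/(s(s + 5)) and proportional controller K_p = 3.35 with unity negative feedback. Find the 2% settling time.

T_s ≈ 1.6 s

From 1 + K_pG_p(s) = 0: s² + 5s + 28.14 = 0 ⇒ ω_n = 5.305, ζ = 0.4713.
2% settling time T_s ≈ 4/(ζω_n) = 4/2.5 = 1.6 s.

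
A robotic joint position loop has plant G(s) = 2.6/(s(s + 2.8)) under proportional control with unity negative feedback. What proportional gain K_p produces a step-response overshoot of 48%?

From %OS = 100·exp(−πζ/√(1−ζ²)) = 48%, ζ = −ln(0.48)/√(π²+ln²(0.48)) = 0.2275.
Characteristic equation s² + 2.8s + 2.6K_p = 0 gives ζ = 2.8/(2√(2.6K_p)).
Setting ζ = 0.2275: √(2.6K_p) = 2.8/(2·0.2275) = 6.154, so K_p = 37.87/2.6 = 14.6.

K_p = 14.6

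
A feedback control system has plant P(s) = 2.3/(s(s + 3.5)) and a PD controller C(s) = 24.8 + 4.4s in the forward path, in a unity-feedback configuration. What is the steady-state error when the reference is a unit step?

The open loop C(s)P(s) has a pole at the origin (type 1), so the static position error constant is infinite and e_ss = 1/(1+∞) = 0.

0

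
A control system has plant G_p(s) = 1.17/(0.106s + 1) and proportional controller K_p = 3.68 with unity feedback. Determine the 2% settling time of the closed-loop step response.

Closed loop: T(s) = K_p·G_p/(1+K_p·G_p) = 4.306/(0.106s + 1 + 4.306), with pole at s = −(1 + 4.306)/0.106 = −50.05.
τ = 1/50.05 = 0.01998 s, so 2% settling time ≈ 4τ = 0.0799 s.

T_s ≈ 0.0799 s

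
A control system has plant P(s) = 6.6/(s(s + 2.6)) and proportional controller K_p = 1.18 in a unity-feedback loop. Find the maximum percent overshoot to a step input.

Closed-loop characteristic equation: s² + 2.6s + 7.788 = 0, so ω_n = 2.791 rad/s and ζ = 2.6/(2·2.791) = 0.4658.
%OS = 100·exp(−πζ/√(1−ζ²)) = 100·exp(−π·0.4658/√0.783) = 19.1%.

19.1%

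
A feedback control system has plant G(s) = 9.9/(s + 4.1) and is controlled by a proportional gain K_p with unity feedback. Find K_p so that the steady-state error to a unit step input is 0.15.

K_p = 2.35

For a type-0 loop with proportional control, e_ss = 1/(1 + K_p·G(0)).
G(0) = 2.415. Require 1/(1 + K_p·2.415) = 0.15, so 1 + 2.415·K_p = 6.667.
K_p = (6.667 − 1)/2.415 = 2.35.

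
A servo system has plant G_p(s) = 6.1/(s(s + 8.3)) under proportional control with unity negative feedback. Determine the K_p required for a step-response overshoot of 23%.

From %OS = 100·exp(−πζ/√(1−ζ²)) = 23%, ζ = −ln(0.23)/√(π²+ln²(0.23)) = 0.4237.
Characteristic equation s² + 8.3s + 6.1K_p = 0 gives ζ = 8.3/(2√(6.1K_p)).
Setting ζ = 0.4237: √(6.1K_p) = 8.3/(2·0.4237) = 9.794, so K_p = 95.92/6.1 = 15.7.

K_p = 15.7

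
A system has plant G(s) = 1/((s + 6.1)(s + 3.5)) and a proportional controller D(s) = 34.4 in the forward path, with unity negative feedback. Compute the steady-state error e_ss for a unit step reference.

0.383

The loop is type 0. Static position error constant K_pos = D(0)·G(0) = 34.4·0.04684 = 1.611.
Steady-state error to a unit step: e_ss = 1/(1+K_pos) = 1/2.611 = 0.383.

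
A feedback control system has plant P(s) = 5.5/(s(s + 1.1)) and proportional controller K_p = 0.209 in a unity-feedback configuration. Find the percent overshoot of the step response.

15.3%

The closed-loop denominator s² + 1.1s + 1.149 gives ω_n = √1.149 = 1.072 and ζ = 1.1/(2ω_n) = 0.513.
%OS = 100·exp(−πζ/√(1−ζ²)) = 100·exp(−π·0.513/√0.7368) = 15.3%.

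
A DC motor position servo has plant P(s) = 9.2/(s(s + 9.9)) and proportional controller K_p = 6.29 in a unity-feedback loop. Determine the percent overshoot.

Closed-loop characteristic equation: s² + 9.9s + 57.87 = 0, so ω_n = 7.607 rad/s and ζ = 9.9/(2·7.607) = 0.6507.
%OS = 100·exp(−πζ/√(1−ζ²)) = 100·exp(−π·0.6507/√0.5766) = 6.77%.

6.77%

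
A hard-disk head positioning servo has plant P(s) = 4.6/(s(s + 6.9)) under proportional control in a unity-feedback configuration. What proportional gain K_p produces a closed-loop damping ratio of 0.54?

K_p = 8.87

Closed-loop characteristic equation: s² + 6.9s + K_p·4.6 = 0.
So ω_n = √(4.6K_p) and 2ζω_n = 6.9, giving ζ = 6.9/(2√(4.6K_p)).
Setting ζ = 0.54: √(4.6K_p) = 6.9/(2·0.54) = 6.389, so K_p = 40.82/4.6 = 8.87.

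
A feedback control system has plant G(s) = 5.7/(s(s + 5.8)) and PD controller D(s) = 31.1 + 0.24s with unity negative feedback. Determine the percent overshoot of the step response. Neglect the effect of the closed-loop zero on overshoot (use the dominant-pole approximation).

Forward path: (31.1 + 0.24s)·5.7/(s(s+5.8)). The closed-loop characteristic equation is s² + (5.8 + 5.7·0.24)s + 5.7·31.1 = 0.
That is s² + 7.168s + 177.3 = 0, so ω_n = 13.31 rad/s and ζ = 7.168/(2·13.31) = 0.2692.
%OS = 100·exp(−πζ/√(1−ζ²)) = 41.6%.

41.6%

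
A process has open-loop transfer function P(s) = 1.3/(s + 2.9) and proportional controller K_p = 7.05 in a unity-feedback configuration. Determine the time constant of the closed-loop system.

τ = 0.0829 s

Closed-loop transfer function: T(s) = K_p·P(s)/(1 + K_p·P(s)) = 9.165/(s + 2.9 + 9.165) = 9.165/(s + 12.07).
Time constant τ = 1/12.07 = 0.0829 s.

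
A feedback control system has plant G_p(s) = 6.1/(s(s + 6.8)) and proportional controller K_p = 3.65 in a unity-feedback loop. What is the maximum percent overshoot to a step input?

The closed-loop denominator s² + 6.8s + 22.26 gives ω_n = √22.26 = 4.719 and ζ = 6.8/(2ω_n) = 0.7206.
%OS = 100·exp(−πζ/√(1−ζ²)) = 100·exp(−π·0.7206/√0.4808) = 3.82%.

3.82%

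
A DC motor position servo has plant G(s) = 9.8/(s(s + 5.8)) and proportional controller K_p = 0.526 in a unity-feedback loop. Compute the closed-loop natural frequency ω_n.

ω_n = 2.27 rad/s

The closed-loop denominator is s(s+5.8) + 0.526·9.8 = s² + 5.8s + 5.155.
So ω_n² = 5.155 ⇒ ω_n = 2.27 rad/s, and ζ = 5.8/(2ω_n) = 1.28.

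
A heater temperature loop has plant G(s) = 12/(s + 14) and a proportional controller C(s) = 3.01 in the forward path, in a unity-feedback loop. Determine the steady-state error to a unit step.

The loop is type 0. Static position error constant K_pos = C(0)·G(0) = 3.01·0.8571 = 2.58.
Steady-state error to a unit step: e_ss = 1/(1+K_pos) = 1/3.58 = 0.279.

0.279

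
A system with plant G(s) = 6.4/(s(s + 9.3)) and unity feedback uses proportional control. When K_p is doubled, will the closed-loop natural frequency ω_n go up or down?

ω_n = √(6.4·K_p), which grows with K_p.

increase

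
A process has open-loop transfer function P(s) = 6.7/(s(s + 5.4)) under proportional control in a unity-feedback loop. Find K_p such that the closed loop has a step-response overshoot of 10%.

K_p = 3.11

From %OS = 100·exp(−πζ/√(1−ζ²)) = 10%, ζ = −ln(0.1)/√(π²+ln²(0.1)) = 0.5912.
Characteristic equation s² + 5.4s + 6.7K_p = 0 gives ζ = 5.4/(2√(6.7K_p)).
Setting ζ = 0.5912: √(6.7K_p) = 5.4/(2·0.5912) = 4.567, so K_p = 20.86/6.7 = 3.11.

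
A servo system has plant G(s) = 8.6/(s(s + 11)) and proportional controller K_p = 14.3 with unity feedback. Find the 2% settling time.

T_s ≈ 0.727 s

The closed-loop denominator s² + 11s + 123 gives ω_n = √123 = 11.09 and ζ = 11/(2ω_n) = 0.496.
2% settling time T_s ≈ 4/(ζω_n) = 4/5.5 = 0.727 s.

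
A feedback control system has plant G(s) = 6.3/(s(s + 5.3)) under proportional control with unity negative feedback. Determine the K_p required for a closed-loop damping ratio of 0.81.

K_p = 1.7

Closed-loop characteristic equation: s² + 5.3s + K_p·6.3 = 0.
So ω_n = √(6.3K_p) and 2ζω_n = 5.3, giving ζ = 5.3/(2√(6.3K_p)).
Setting ζ = 0.81: √(6.3K_p) = 5.3/(2·0.81) = 3.272, so K_p = 10.7/6.3 = 1.7.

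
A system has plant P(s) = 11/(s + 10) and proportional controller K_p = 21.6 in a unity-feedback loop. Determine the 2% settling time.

Closed-loop transfer function: T(s) = K_p·P(s)/(1 + K_p·P(s)) = 237.6/(s + 10 + 237.6) = 237.6/(s + 247.6).
Time constant τ = 1/247.6 = 0.004039 s, so the 2% settling time is about 4τ = 0.0162 s.

T_s ≈ 0.0162 s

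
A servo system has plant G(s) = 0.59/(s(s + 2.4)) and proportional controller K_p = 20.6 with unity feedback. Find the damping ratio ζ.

With unity feedback the closed-loop characteristic equation is s² + 2.4s + 20.6·0.59 = s² + 2.4s + 12.15 = 0.
So ω_n² = 12.15 ⇒ ω_n = 3.486 rad/s, and ζ = 2.4/(2ω_n) = 0.344.

ζ = 0.344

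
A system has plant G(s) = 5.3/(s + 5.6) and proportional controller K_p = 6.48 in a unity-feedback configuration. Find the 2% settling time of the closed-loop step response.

Closed-loop transfer function: T(s) = K_p·G(s)/(1 + K_p·G(s)) = 34.34/(s + 5.6 + 34.34) = 34.34/(s + 39.94).
Time constant τ = 1/39.94 = 0.02504 s, so the 2% settling time is about 4τ = 0.1 s.

T_s ≈ 0.1 s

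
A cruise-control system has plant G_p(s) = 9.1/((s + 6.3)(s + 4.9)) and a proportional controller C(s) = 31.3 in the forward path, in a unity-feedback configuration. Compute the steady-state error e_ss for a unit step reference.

The loop is type 0. Static position error constant K_pos = C(0)·G_p(0) = 31.3·0.2948 = 9.227.
Steady-state error to a unit step: e_ss = 1/(1+K_pos) = 1/10.23 = 0.0978.

0.0978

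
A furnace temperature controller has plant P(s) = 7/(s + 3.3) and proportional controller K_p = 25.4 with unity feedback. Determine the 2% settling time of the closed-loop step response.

Closed-loop transfer function: T(s) = K_p·P(s)/(1 + K_p·P(s)) = 177.8/(s + 3.3 + 177.8) = 177.8/(s + 181.1).
Time constant τ = 1/181.1 = 0.005522 s, so the 2% settling time is about 4τ = 0.0221 s.

T_s ≈ 0.0221 s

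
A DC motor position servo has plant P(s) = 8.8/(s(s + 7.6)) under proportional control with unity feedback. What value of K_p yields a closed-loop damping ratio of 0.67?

K_p = 3.66

Closed-loop characteristic equation: s² + 7.6s + K_p·8.8 = 0.
So ω_n = √(8.8K_p) and 2ζω_n = 7.6, giving ζ = 7.6/(2√(8.8K_p)).
Setting ζ = 0.67: √(8.8K_p) = 7.6/(2·0.67) = 5.672, so K_p = 32.17/8.8 = 3.66.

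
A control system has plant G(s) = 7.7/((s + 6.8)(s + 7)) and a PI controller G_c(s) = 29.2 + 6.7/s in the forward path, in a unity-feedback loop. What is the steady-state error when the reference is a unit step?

0

The open loop G_c(s)G(s) has a pole at the origin (type 1), so the static position error constant is infinite and e_ss = 1/(1+∞) = 0.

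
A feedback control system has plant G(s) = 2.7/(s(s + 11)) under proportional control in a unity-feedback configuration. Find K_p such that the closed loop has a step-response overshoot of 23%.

From %OS = 100·exp(−πζ/√(1−ζ²)) = 23%, ζ = −ln(0.23)/√(π²+ln²(0.23)) = 0.4237.
Characteristic equation s² + 11s + 2.7K_p = 0 gives ζ = 11/(2√(2.7K_p)).
Setting ζ = 0.4237: √(2.7K_p) = 11/(2·0.4237) = 12.98, so K_p = 168.5/2.7 = 62.4.

K_p = 62.4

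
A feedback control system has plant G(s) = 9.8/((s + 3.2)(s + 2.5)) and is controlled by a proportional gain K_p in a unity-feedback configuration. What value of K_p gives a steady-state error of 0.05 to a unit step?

For a type-0 loop with proportional control, e_ss = 1/(1 + K_p·G(0)).
G(0) = 1.225. Require 1/(1 + K_p·1.225) = 0.05, so 1 + 1.225·K_p = 20.
K_p = (20 − 1)/1.225 = 15.5.

K_p = 15.5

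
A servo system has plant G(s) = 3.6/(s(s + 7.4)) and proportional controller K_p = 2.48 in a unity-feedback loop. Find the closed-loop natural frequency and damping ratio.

ω_n = 2.99 rad/s, ζ = 1.24

The closed-loop denominator is s(s+7.4) + 2.48·3.6 = s² + 7.4s + 8.928.
Matching s² + 2ζω_n s + ω_n²: ω_n = √8.928 = 2.988 rad/s and 2ζω_n = 7.4, so ζ = 7.4/(2·2.988) = 1.24.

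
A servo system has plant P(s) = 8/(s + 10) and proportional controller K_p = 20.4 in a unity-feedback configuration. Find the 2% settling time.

Closed-loop transfer function: T(s) = K_p·P(s)/(1 + K_p·P(s)) = 163.2/(s + 10 + 163.2) = 163.2/(s + 173.2).
Time constant τ = 1/173.2 = 0.005774 s, so the 2% settling time is about 4τ = 0.0231 s.

T_s ≈ 0.0231 s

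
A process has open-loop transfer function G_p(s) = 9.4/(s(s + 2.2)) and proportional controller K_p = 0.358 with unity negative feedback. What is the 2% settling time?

T_s ≈ 3.64 s

Closed-loop characteristic equation: s² + 2.2s + 3.365 = 0, so ω_n = 1.834 rad/s and ζ = 2.2/(2·1.834) = 0.5996.
2% settling time T_s ≈ 4/(ζω_n) = 4/1.1 = 3.64 s.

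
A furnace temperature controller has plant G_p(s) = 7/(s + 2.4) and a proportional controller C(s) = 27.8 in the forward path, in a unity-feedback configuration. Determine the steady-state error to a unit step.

0.0122

The loop is type 0. Static position error constant K_pos = C(0)·G_p(0) = 27.8·2.917 = 81.08.
Steady-state error to a unit step: e_ss = 1/(1+K_pos) = 1/82.08 = 0.0122.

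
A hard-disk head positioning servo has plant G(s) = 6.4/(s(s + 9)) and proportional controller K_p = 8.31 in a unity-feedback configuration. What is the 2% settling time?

T_s ≈ 0.889 s

From 1 + K_pG(s) = 0: s² + 9s + 53.18 = 0 ⇒ ω_n = 7.293, ζ = 0.6171.
2% settling time T_s ≈ 4/(ζω_n) = 4/4.5 = 0.889 s.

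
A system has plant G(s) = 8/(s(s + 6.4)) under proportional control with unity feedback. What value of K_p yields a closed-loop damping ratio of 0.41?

Closed-loop characteristic equation: s² + 6.4s + K_p·8 = 0.
So ω_n = √(8K_p) and 2ζω_n = 6.4, giving ζ = 6.4/(2√(8K_p)).
Setting ζ = 0.41: √(8K_p) = 6.4/(2·0.41) = 7.805, so K_p = 60.92/8 = 7.61.

K_p = 7.61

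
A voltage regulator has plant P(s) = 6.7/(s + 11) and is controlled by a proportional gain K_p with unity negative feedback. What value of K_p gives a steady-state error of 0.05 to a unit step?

K_p = 31.2

The loop is type 0, so e_ss(step) = 1/(1 + K_pos) with K_pos = K_p·P(0).
P(0) = 0.6091. Require 1/(1 + K_p·0.6091) = 0.05, so 1 + 0.6091·K_p = 20.
K_p = (20 − 1)/0.6091 = 31.2.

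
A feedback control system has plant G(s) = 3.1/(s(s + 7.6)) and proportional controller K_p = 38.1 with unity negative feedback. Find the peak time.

Closed-loop characteristic equation: s² + 7.6s + 118.1 = 0, so ω_n = 10.87 rad/s and ζ = 7.6/(2·10.87) = 0.3497.
Damped frequency ω_d = ω_n√(1−ζ²) = 10.18 rad/s, so peak time T_p = π/ω_d = 0.309 s.

T_p = 0.309 s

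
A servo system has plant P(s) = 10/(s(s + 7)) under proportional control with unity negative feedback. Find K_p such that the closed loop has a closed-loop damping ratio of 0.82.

Closed-loop characteristic equation: s² + 7s + K_p·10 = 0.
So ω_n = √(10K_p) and 2ζω_n = 7, giving ζ = 7/(2√(10K_p)).
Setting ζ = 0.82: √(10K_p) = 7/(2·0.82) = 4.268, so K_p = 18.22/10 = 1.82.

K_p = 1.82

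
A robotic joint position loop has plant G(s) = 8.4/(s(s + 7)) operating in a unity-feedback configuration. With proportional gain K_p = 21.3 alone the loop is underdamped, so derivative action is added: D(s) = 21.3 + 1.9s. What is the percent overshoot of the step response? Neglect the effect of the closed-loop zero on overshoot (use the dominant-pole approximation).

Forward path: (21.3 + 1.9s)·8.4/(s(s+7)). The closed-loop characteristic equation is s² + (7 + 8.4·1.9)s + 8.4·21.3 = 0.
That is s² + 22.96s + 178.9 = 0, so ω_n = 13.38 rad/s and ζ = 22.96/(2·13.38) = 0.8582.
%OS = 100·exp(−πζ/√(1−ζ²)) = 0.523%.

0.523%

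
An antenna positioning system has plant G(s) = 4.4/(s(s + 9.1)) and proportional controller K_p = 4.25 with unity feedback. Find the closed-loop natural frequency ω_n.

1 + K_p·G(s) = 0 gives s² + 9.1s + 18.7 = 0.
Matching s² + 2ζω_n s + ω_n²: ω_n = √18.7 = 4.324 rad/s and 2ζω_n = 9.1, so ζ = 9.1/(2·4.324) = 1.05.

ω_n = 4.32 rad/s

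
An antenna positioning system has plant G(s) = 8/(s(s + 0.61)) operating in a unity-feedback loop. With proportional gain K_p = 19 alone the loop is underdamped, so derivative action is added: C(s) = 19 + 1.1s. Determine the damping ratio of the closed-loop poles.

ζ = 0.382

Forward path: (19 + 1.1s)·8/(s(s+0.61)). The closed-loop characteristic equation is s² + (0.61 + 8·1.1)s + 8·19 = 0.
That is s² + 9.41s + 152 = 0, so ω_n = 12.33 rad/s and ζ = 9.41/(2·12.33) = 0.3816.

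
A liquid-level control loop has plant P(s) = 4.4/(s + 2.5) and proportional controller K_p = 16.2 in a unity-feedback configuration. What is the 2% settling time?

T_s ≈ 0.0542 s

Closed-loop transfer function: T(s) = K_p·P(s)/(1 + K_p·P(s)) = 71.28/(s + 2.5 + 71.28) = 71.28/(s + 73.78).
Time constant τ = 1/73.78 = 0.01355 s, so the 2% settling time is about 4τ = 0.0542 s.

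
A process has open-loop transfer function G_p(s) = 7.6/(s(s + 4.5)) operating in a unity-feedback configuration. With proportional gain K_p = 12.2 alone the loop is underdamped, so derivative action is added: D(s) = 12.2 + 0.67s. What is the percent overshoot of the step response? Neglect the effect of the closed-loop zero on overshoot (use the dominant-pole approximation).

Forward path: (12.2 + 0.67s)·7.6/(s(s+4.5)). The closed-loop characteristic equation is s² + (4.5 + 7.6·0.67)s + 7.6·12.2 = 0.
That is s² + 9.592s + 92.72 = 0, so ω_n = 9.629 rad/s and ζ = 9.592/(2·9.629) = 0.4981.
%OS = 100·exp(−πζ/√(1−ζ²)) = 16.5%.

16.5%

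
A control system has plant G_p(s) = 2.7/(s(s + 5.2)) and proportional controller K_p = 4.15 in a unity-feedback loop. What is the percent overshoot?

2.08%

Closed-loop characteristic equation: s² + 5.2s + 11.21 = 0, so ω_n = 3.347 rad/s and ζ = 5.2/(2·3.347) = 0.7767.
%OS = 100·exp(−πζ/√(1−ζ²)) = 100·exp(−π·0.7767/√0.3967) = 2.08%.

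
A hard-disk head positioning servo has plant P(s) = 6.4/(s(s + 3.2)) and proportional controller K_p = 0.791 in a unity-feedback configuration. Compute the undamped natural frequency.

ω_n = 2.25 rad/s

1 + K_p·P(s) = 0 gives s² + 3.2s + 5.062 = 0.
Matching s² + 2ζω_n s + ω_n²: ω_n = √5.062 = 2.25 rad/s and 2ζω_n = 3.2, so ζ = 3.2/(2·2.25) = 0.711.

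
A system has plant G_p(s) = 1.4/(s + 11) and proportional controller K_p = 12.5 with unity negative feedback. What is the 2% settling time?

T_s ≈ 0.14 s

Closed-loop transfer function: T(s) = K_p·G_p(s)/(1 + K_p·G_p(s)) = 17.5/(s + 11 + 17.5) = 17.5/(s + 28.5).
Time constant τ = 1/28.5 = 0.03509 s, so the 2% settling time is about 4τ = 0.14 s.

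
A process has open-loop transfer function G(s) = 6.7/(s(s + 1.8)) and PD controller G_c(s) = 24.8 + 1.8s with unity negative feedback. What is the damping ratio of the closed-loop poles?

ζ = 0.538

Forward path: (24.8 + 1.8s)·6.7/(s(s+1.8)). The closed-loop characteristic equation is s² + (1.8 + 6.7·1.8)s + 6.7·24.8 = 0.
That is s² + 13.86s + 166.2 = 0, so ω_n = 12.89 rad/s and ζ = 13.86/(2·12.89) = 0.5376.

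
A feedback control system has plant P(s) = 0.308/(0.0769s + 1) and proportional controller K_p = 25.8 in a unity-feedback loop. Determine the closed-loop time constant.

Closed loop: T(s) = K_p·P/(1+K_p·P) = 7.946/(0.0769s + 1 + 7.946), with pole at s = −(1 + 7.946)/0.0769 = −116.3.
Closed-loop time constant τ = 1/116.3 = 0.0086 s.

τ = 0.0086 s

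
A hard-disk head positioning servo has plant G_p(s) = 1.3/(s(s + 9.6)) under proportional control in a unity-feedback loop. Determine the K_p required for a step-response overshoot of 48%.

K_p = 342

From %OS = 100·exp(−πζ/√(1−ζ²)) = 48%, ζ = −ln(0.48)/√(π²+ln²(0.48)) = 0.2275.
Characteristic equation s² + 9.6s + 1.3K_p = 0 gives ζ = 9.6/(2√(1.3K_p)).
Setting ζ = 0.2275: √(1.3K_p) = 9.6/(2·0.2275) = 21.1, so K_p = 445.2/1.3 = 342.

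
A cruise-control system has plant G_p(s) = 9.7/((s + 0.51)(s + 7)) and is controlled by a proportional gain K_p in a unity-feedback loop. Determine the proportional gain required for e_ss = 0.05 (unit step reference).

Steady-state error for a unit step on this type-0 loop is 1/(1 + K_p·G_p(0)).
G_p(0) = 2.717. Require 1/(1 + K_p·2.717) = 0.05, so 1 + 2.717·K_p = 20.
K_p = (20 − 1)/2.717 = 6.99.

K_p = 6.99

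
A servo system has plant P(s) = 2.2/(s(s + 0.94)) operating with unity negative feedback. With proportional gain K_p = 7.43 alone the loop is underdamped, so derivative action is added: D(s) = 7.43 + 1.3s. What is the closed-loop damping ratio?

ζ = 0.47

Forward path: (7.43 + 1.3s)·2.2/(s(s+0.94)). The closed-loop characteristic equation is s² + (0.94 + 2.2·1.3)s + 2.2·7.43 = 0.
That is s² + 3.8s + 16.35 = 0, so ω_n = 4.043 rad/s and ζ = 3.8/(2·4.043) = 0.4699.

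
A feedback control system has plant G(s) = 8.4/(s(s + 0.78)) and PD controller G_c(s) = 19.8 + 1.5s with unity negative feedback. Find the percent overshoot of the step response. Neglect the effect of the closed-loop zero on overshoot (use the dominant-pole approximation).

Forward path: (19.8 + 1.5s)·8.4/(s(s+0.78)). The closed-loop characteristic equation is s² + (0.78 + 8.4·1.5)s + 8.4·19.8 = 0.
That is s² + 13.38s + 166.3 = 0, so ω_n = 12.9 rad/s and ζ = 13.38/(2·12.9) = 0.5187.
%OS = 100·exp(−πζ/√(1−ζ²)) = 14.9%.

14.9%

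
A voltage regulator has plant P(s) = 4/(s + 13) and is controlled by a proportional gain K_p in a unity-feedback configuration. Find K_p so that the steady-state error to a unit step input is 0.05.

K_p = 61.8

Steady-state error for a unit step on this type-0 loop is 1/(1 + K_p·P(0)).
P(0) = 0.3077. Require 1/(1 + K_p·0.3077) = 0.05, so 1 + 0.3077·K_p = 20.
K_p = (20 − 1)/0.3077 = 61.8.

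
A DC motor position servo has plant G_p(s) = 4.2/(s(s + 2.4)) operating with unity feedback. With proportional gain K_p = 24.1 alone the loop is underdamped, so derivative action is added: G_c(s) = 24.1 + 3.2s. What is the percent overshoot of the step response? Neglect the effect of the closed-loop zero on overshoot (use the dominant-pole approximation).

1.81%

Forward path: (24.1 + 3.2s)·4.2/(s(s+2.4)). The closed-loop characteristic equation is s² + (2.4 + 4.2·3.2)s + 4.2·24.1 = 0.
That is s² + 15.84s + 101.2 = 0, so ω_n = 10.06 rad/s and ζ = 15.84/(2·10.06) = 0.7872.
%OS = 100·exp(−πζ/√(1−ζ²)) = 1.81%.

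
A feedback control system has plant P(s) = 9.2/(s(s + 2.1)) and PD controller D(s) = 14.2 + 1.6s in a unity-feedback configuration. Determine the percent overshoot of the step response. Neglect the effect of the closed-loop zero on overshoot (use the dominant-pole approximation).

Forward path: (14.2 + 1.6s)·9.2/(s(s+2.1)). The closed-loop characteristic equation is s² + (2.1 + 9.2·1.6)s + 9.2·14.2 = 0.
That is s² + 16.82s + 130.6 = 0, so ω_n = 11.43 rad/s and ζ = 16.82/(2·11.43) = 0.7358.
%OS = 100·exp(−πζ/√(1−ζ²)) = 3.29%.

3.29%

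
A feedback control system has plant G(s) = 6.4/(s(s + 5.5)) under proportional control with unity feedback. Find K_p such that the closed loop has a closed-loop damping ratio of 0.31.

K_p = 12.3

Closed-loop characteristic equation: s² + 5.5s + K_p·6.4 = 0.
So ω_n = √(6.4K_p) and 2ζω_n = 5.5, giving ζ = 5.5/(2√(6.4K_p)).
Setting ζ = 0.31: √(6.4K_p) = 5.5/(2·0.31) = 8.871, so K_p = 78.69/6.4 = 12.3.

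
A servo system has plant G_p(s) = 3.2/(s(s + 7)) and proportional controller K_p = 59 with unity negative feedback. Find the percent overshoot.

43.7%

The closed-loop denominator s² + 7s + 188.8 gives ω_n = √188.8 = 13.74 and ζ = 7/(2ω_n) = 0.2547.
%OS = 100·exp(−πζ/√(1−ζ²)) = 100·exp(−π·0.2547/√0.9351) = 43.7%.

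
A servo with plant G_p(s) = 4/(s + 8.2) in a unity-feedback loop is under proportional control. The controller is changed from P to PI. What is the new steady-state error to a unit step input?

The integrator makes K_pos = lim_{s→0} C(s)G(s) infinite, so e_ss = 1/(1+K_pos) = 0.

0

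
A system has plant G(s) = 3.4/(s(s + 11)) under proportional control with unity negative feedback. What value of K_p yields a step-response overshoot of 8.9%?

From %OS = 100·exp(−πζ/√(1−ζ²)) = 8.9%, ζ = −ln(0.089)/√(π²+ln²(0.089)) = 0.6101.
Characteristic equation s² + 11s + 3.4K_p = 0 gives ζ = 11/(2√(3.4K_p)).
Setting ζ = 0.6101: √(3.4K_p) = 11/(2·0.6101) = 9.015, so K_p = 81.27/3.4 = 23.9.

K_p = 23.9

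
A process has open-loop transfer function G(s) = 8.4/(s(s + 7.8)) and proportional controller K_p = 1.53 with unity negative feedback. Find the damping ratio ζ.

With unity feedback the closed-loop characteristic equation is s² + 7.8s + 1.53·8.4 = s² + 7.8s + 12.85 = 0.
Matching s² + 2ζω_n s + ω_n²: ω_n = √12.85 = 3.585 rad/s and 2ζω_n = 7.8, so ζ = 7.8/(2·3.585) = 1.09.

ζ = 1.09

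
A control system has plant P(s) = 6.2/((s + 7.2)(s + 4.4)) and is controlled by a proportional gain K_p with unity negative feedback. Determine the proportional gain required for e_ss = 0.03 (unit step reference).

K_p = 165

Steady-state error for a unit step on this type-0 loop is 1/(1 + K_p·P(0)).
P(0) = 0.1957. Require 1/(1 + K_p·0.1957) = 0.03, so 1 + 0.1957·K_p = 33.33.
K_p = (33.33 − 1)/0.1957 = 165.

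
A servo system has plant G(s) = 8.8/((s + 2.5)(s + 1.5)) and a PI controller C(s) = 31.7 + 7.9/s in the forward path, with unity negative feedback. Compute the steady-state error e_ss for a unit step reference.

0

The open loop C(s)G(s) has a pole at the origin (type 1), so the static position error constant is infinite and e_ss = 1/(1+∞) = 0.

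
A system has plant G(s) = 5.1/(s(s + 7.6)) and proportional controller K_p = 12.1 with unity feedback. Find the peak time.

T_p = 0.457 s

From 1 + K_pG(s) = 0: s² + 7.6s + 61.71 = 0 ⇒ ω_n = 7.856, ζ = 0.4837.
Damped frequency ω_d = ω_n√(1−ζ²) = 6.875 rad/s, so peak time T_p = π/ω_d = 0.457 s.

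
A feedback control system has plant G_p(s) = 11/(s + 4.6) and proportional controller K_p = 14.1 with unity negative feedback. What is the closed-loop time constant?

τ = 0.00626 s

Closed-loop transfer function: T(s) = K_p·G_p(s)/(1 + K_p·G_p(s)) = 155.1/(s + 4.6 + 155.1) = 155.1/(s + 159.7).
Time constant τ = 1/159.7 = 0.00626 s.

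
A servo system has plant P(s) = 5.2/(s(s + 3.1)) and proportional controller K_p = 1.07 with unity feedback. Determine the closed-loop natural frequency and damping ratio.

ω_n = 2.36 rad/s, ζ = 0.657

The closed-loop denominator is s(s+3.1) + 1.07·5.2 = s² + 3.1s + 5.564.
So ω_n² = 5.564 ⇒ ω_n = 2.359 rad/s, and ζ = 3.1/(2ω_n) = 0.657.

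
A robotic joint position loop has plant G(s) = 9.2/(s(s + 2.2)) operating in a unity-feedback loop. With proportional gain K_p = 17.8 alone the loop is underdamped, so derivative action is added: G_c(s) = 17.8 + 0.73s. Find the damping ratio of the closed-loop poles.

ζ = 0.348

Forward path: (17.8 + 0.73s)·9.2/(s(s+2.2)). The closed-loop characteristic equation is s² + (2.2 + 9.2·0.73)s + 9.2·17.8 = 0.
That is s² + 8.916s + 163.8 = 0, so ω_n = 12.8 rad/s and ζ = 8.916/(2·12.8) = 0.3484.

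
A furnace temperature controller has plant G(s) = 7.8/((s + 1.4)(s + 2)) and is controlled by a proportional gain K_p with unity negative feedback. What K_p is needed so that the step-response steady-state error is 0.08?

Steady-state error for a unit step on this type-0 loop is 1/(1 + K_p·G(0)).
G(0) = 2.786. Require 1/(1 + K_p·2.786) = 0.08, so 1 + 2.786·K_p = 12.5.
K_p = (12.5 − 1)/2.786 = 4.13.

K_p = 4.13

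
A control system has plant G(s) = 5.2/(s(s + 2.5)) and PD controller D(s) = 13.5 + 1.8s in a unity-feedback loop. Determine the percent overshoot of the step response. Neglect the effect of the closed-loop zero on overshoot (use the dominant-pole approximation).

4.3%

Forward path: (13.5 + 1.8s)·5.2/(s(s+2.5)). The closed-loop characteristic equation is s² + (2.5 + 5.2·1.8)s + 5.2·13.5 = 0.
That is s² + 11.86s + 70.2 = 0, so ω_n = 8.379 rad/s and ζ = 11.86/(2·8.379) = 0.7078.
%OS = 100·exp(−πζ/√(1−ζ²)) = 4.3%.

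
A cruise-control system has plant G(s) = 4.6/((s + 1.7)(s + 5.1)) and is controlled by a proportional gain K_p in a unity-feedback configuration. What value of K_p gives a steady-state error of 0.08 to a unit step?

For a type-0 loop with proportional control, e_ss = 1/(1 + K_p·G(0)).
G(0) = 0.5306. Require 1/(1 + K_p·0.5306) = 0.08, so 1 + 0.5306·K_p = 12.5.
K_p = (12.5 − 1)/0.5306 = 21.7.

K_p = 21.7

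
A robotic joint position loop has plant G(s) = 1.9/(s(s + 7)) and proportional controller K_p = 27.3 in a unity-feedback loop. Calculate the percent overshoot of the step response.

Closed-loop characteristic equation: s² + 7s + 51.87 = 0, so ω_n = 7.202 rad/s and ζ = 7/(2·7.202) = 0.486.
%OS = 100·exp(−πζ/√(1−ζ²)) = 100·exp(−π·0.486/√0.7638) = 17.4%.

17.4%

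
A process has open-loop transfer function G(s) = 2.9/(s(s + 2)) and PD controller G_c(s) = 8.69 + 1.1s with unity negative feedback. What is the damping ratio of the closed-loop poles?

ζ = 0.517

Forward path: (8.69 + 1.1s)·2.9/(s(s+2)). The closed-loop characteristic equation is s² + (2 + 2.9·1.1)s + 2.9·8.69 = 0.
That is s² + 5.19s + 25.2 = 0, so ω_n = 5.02 rad/s and ζ = 5.19/(2·5.02) = 0.5169.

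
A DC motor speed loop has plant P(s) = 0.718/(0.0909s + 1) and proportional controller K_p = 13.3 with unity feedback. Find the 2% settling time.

T_s ≈ 0.0345 s

Closed loop: T(s) = K_p·P/(1+K_p·P) = 9.549/(0.0909s + 1 + 9.549), with pole at s = −(1 + 9.549)/0.0909 = −116.1.
τ = 1/116.1 = 0.008617 s, so 2% settling time ≈ 4τ = 0.0345 s.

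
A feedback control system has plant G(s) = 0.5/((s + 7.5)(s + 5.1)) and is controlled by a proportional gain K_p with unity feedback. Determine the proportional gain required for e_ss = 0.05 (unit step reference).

For a type-0 loop with proportional control, e_ss = 1/(1 + K_p·G(0)).
G(0) = 0.01307. Require 1/(1 + K_p·0.01307) = 0.05, so 1 + 0.01307·K_p = 20.
K_p = (20 − 1)/0.01307 = 1450.

K_p = 1450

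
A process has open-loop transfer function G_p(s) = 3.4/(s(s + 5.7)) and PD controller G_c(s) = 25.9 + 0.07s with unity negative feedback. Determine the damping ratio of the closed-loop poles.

ζ = 0.316

Forward path: (25.9 + 0.07s)·3.4/(s(s+5.7)). The closed-loop characteristic equation is s² + (5.7 + 3.4·0.07)s + 3.4·25.9 = 0.
That is s² + 5.938s + 88.06 = 0, so ω_n = 9.384 rad/s and ζ = 5.938/(2·9.384) = 0.3164.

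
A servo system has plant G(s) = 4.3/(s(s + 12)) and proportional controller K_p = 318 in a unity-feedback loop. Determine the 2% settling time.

T_s ≈ 0.667 s

Closed-loop characteristic equation: s² + 12s + 1367 = 0, so ω_n = 36.98 rad/s and ζ = 12/(2·36.98) = 0.1623.
2% settling time T_s ≈ 4/(ζω_n) = 4/6 = 0.667 s.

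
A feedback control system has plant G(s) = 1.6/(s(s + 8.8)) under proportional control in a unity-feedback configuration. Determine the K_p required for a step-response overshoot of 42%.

K_p = 171

From %OS = 100·exp(−πζ/√(1−ζ²)) = 42%, ζ = −ln(0.42)/√(π²+ln²(0.42)) = 0.2662.
Characteristic equation s² + 8.8s + 1.6K_p = 0 gives ζ = 8.8/(2√(1.6K_p)).
Setting ζ = 0.2662: √(1.6K_p) = 8.8/(2·0.2662) = 16.53, so K_p = 273.3/1.6 = 171.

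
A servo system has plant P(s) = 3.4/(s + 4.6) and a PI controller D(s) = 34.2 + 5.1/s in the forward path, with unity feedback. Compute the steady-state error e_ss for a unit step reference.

The open loop D(s)P(s) has a pole at the origin (type 1), so the static position error constant is infinite and e_ss = 1/(1+∞) = 0.

0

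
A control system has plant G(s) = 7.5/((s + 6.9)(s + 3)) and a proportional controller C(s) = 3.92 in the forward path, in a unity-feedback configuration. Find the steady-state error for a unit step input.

The loop is type 0. Static position error constant K_pos = C(0)·G(0) = 3.92·0.3623 = 1.42.
Steady-state error to a unit step: e_ss = 1/(1+K_pos) = 1/2.42 = 0.413.

0.413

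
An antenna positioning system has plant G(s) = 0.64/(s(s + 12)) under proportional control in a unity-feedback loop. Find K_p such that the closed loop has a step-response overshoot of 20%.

K_p = 271

From %OS = 100·exp(−πζ/√(1−ζ²)) = 20%, ζ = −ln(0.2)/√(π²+ln²(0.2)) = 0.4559.
Characteristic equation s² + 12s + 0.64K_p = 0 gives ζ = 12/(2√(0.64K_p)).
Setting ζ = 0.4559: √(0.64K_p) = 12/(2·0.4559) = 13.16, so K_p = 173.2/0.64 = 271.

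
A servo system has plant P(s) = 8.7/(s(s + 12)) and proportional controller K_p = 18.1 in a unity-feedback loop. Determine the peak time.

T_p = 0.285 s

From 1 + K_pP(s) = 0: s² + 12s + 157.5 = 0 ⇒ ω_n = 12.55, ζ = 0.4781.
Damped frequency ω_d = ω_n√(1−ζ²) = 11.02 rad/s, so peak time T_p = π/ω_d = 0.285 s.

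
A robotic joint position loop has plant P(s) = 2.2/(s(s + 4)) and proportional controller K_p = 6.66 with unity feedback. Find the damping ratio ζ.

With unity feedback the closed-loop characteristic equation is s² + 4s + 6.66·2.2 = s² + 4s + 14.65 = 0.
Matching s² + 2ζω_n s + ω_n²: ω_n = √14.65 = 3.828 rad/s and 2ζω_n = 4, so ζ = 4/(2·3.828) = 0.522.

ζ = 0.522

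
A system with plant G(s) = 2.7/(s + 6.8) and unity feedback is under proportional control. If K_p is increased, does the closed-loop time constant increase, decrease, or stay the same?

Closed-loop pole is at s = −(6.8+K_p·2.7); larger K_p moves it further left, so τ = 1/(6.8+K_p·2.7) decreases.

decrease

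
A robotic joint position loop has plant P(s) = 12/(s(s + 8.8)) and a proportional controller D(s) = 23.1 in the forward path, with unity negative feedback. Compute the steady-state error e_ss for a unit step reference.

0

The open loop D(s)P(s) has a pole at the origin (type 1), so the static position error constant is infinite and e_ss = 1/(1+∞) = 0.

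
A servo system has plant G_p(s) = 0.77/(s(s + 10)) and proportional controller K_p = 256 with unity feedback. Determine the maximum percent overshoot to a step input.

From 1 + K_pG_p(s) = 0: s² + 10s + 197.1 = 0 ⇒ ω_n = 14.04, ζ = 0.3561.
%OS = 100·exp(−πζ/√(1−ζ²)) = 100·exp(−π·0.3561/√0.8732) = 30.2%.

30.2%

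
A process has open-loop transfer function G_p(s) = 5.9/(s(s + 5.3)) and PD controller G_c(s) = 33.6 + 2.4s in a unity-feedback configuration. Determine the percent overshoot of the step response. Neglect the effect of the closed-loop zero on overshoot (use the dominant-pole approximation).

4.96%

Forward path: (33.6 + 2.4s)·5.9/(s(s+5.3)). The closed-loop characteristic equation is s² + (5.3 + 5.9·2.4)s + 5.9·33.6 = 0.
That is s² + 19.46s + 198.2 = 0, so ω_n = 14.08 rad/s and ζ = 19.46/(2·14.08) = 0.6911.
%OS = 100·exp(−πζ/√(1−ζ²)) = 4.96%.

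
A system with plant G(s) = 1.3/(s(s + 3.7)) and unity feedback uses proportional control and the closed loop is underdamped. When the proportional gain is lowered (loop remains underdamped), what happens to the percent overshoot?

ζ = 3.7/(2√(1.3K_p)) rises as K_p falls; higher damping means less overshoot.

decrease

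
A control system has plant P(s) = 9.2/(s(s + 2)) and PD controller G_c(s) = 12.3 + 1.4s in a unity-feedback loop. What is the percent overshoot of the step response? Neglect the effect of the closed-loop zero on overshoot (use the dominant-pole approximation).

4.62%

Forward path: (12.3 + 1.4s)·9.2/(s(s+2)). The closed-loop characteristic equation is s² + (2 + 9.2·1.4)s + 9.2·12.3 = 0.
That is s² + 14.88s + 113.2 = 0, so ω_n = 10.64 rad/s and ζ = 14.88/(2·10.64) = 0.6994.
%OS = 100·exp(−πζ/√(1−ζ²)) = 4.62%.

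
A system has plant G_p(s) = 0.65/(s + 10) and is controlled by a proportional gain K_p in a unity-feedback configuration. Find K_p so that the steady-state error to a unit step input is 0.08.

K_p = 177

Steady-state error for a unit step on this type-0 loop is 1/(1 + K_p·G_p(0)).
G_p(0) = 0.065. Require 1/(1 + K_p·0.065) = 0.08, so 1 + 0.065·K_p = 12.5.
K_p = (12.5 − 1)/0.065 = 177.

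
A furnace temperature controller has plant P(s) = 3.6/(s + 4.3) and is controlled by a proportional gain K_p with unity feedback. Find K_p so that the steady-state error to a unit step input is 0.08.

For a type-0 loop with proportional control, e_ss = 1/(1 + K_p·P(0)).
P(0) = 0.8372. Require 1/(1 + K_p·0.8372) = 0.08, so 1 + 0.8372·K_p = 12.5.
K_p = (12.5 − 1)/0.8372 = 13.7.

K_p = 13.7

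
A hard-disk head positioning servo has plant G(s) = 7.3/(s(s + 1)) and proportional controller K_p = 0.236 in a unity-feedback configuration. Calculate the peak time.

The closed-loop denominator s² + 1s + 1.723 gives ω_n = √1.723 = 1.313 and ζ = 1/(2ω_n) = 0.3809.
Damped frequency ω_d = ω_n√(1−ζ²) = 1.214 rad/s, so peak time T_p = π/ω_d = 2.59 s.

T_p = 2.59 s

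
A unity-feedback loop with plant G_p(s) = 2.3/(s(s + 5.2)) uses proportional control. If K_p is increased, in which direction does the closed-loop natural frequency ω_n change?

ω_n = √(2.3·K_p), which grows with K_p.

increase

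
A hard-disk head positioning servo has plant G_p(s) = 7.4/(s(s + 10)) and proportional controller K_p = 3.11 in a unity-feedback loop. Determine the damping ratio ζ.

ζ = 1.04

1 + K_p·G_p(s) = 0 gives s² + 10s + 23.01 = 0.
Matching s² + 2ζω_n s + ω_n²: ω_n = √23.01 = 4.797 rad/s and 2ζω_n = 10, so ζ = 10/(2·4.797) = 1.04.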